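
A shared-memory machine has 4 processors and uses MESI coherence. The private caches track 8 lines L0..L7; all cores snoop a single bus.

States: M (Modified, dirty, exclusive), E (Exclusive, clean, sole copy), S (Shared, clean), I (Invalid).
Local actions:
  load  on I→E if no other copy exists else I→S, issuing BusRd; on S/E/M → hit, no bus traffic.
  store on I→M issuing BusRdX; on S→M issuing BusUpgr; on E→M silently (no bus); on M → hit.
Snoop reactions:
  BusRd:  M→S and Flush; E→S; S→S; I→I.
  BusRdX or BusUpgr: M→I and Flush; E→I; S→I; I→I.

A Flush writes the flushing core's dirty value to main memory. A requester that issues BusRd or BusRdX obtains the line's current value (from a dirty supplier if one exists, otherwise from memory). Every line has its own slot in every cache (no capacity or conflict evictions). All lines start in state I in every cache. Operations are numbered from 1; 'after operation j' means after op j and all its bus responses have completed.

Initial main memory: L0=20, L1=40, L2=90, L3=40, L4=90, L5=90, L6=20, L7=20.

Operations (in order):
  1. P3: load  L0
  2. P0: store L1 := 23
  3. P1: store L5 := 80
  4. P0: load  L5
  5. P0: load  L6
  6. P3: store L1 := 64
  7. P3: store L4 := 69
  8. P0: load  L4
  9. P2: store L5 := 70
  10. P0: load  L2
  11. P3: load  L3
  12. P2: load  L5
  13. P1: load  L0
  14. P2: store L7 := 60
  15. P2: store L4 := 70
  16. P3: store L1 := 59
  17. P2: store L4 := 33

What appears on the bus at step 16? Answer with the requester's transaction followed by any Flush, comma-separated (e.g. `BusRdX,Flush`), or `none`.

1. P3: load  L0  bus=[BusRd]  L0: P0=I P1=I P2=I P3=E  mem[L0]=20
2. P0: store L1 := 23  bus=[BusRdX]  L1: P0=M P1=I P2=I P3=I  mem[L1]=40
3. P1: store L5 := 80  bus=[BusRdX]  L5: P0=I P1=M P2=I P3=I  mem[L5]=90
4. P0: load  L5  bus=[BusRd,Flush]  L5: P0=S P1=S P2=I P3=I  mem[L5]=80
5. P0: load  L6  bus=[BusRd]  L6: P0=E P1=I P2=I P3=I  mem[L6]=20
6. P3: store L1 := 64  bus=[BusRdX,Flush]  L1: P0=I P1=I P2=I P3=M  mem[L1]=23
7. P3: store L4 := 69  bus=[BusRdX]  L4: P0=I P1=I P2=I P3=M  mem[L4]=90
8. P0: load  L4  bus=[BusRd,Flush]  L4: P0=S P1=I P2=I P3=S  mem[L4]=69
9. P2: store L5 := 70  bus=[BusRdX]  L5: P0=I P1=I P2=M P3=I  mem[L5]=80
10. P0: load  L2  bus=[BusRd]  L2: P0=E P1=I P2=I P3=I  mem[L2]=90
11. P3: load  L3  bus=[BusRd]  L3: P0=I P1=I P2=I P3=E  mem[L3]=40
12. P2: load  L5  bus=[-]  L5: P0=I P1=I P2=M P3=I  mem[L5]=80
13. P1: load  L0  bus=[BusRd]  L0: P0=I P1=S P2=I P3=S  mem[L0]=20
14. P2: store L7 := 60  bus=[BusRdX]  L7: P0=I P1=I P2=M P3=I  mem[L7]=20
15. P2: store L4 := 70  bus=[BusRdX]  L4: P0=I P1=I P2=M P3=I  mem[L4]=69
16. P3: store L1 := 59  bus=[-]  L1: P0=I P1=I P2=I P3=M  mem[L1]=23
17. P2: store L4 := 33  bus=[-]  L4: P0=I P1=I P2=M P3=I  mem[L4]=69

bus = none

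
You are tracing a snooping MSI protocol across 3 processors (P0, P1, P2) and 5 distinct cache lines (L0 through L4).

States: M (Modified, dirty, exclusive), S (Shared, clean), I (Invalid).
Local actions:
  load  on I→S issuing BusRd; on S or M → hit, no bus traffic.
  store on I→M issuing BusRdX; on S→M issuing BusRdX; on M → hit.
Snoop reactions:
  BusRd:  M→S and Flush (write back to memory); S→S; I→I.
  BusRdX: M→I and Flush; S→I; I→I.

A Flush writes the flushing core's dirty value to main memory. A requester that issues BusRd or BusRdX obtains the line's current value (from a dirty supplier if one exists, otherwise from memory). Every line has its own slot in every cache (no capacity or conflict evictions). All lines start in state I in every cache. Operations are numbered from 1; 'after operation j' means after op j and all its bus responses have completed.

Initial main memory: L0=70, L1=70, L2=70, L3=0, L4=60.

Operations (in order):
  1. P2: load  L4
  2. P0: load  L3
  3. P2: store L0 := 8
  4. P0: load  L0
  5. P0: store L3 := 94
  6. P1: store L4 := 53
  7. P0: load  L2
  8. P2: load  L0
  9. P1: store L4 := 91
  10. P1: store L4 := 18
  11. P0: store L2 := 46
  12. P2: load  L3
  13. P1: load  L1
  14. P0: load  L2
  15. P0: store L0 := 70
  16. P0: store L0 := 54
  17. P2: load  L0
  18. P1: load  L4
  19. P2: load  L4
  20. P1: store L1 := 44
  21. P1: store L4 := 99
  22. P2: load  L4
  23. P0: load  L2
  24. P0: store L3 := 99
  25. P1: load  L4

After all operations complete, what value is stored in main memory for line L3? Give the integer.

  op1 P2: load  L4 → I/I/S on L4; bus BusRd; mem=60
  op2 P0: load  L3 → S/I/I on L3; bus BusRd; mem=0
  op3 P2: store L0 := 8 → I/I/M on L0; bus BusRdX; mem=70
  op4 P0: load  L0 → S/I/S on L0; bus BusRd Flush; mem=8
  op5 P0: store L3 := 94 → M/I/I on L3; bus BusRdX; mem=0
  op6 P1: store L4 := 53 → I/M/I on L4; bus BusRdX; mem=60
  op7 P0: load  L2 → S/I/I on L2; bus BusRd; mem=70
  op8 P2: load  L0 → S/I/S on L0; bus (none); mem=8
  op9 P1: store L4 := 91 → I/M/I on L4; bus (none); mem=60
  op10 P1: store L4 := 18 → I/M/I on L4; bus (none); mem=60
  op11 P0: store L2 := 46 → M/I/I on L2; bus BusRdX; mem=70
  op12 P2: load  L3 → S/I/S on L3; bus BusRd Flush; mem=94
  op13 P1: load  L1 → I/S/I on L1; bus BusRd; mem=70
  op14 P0: load  L2 → M/I/I on L2; bus (none); mem=70
  op15 P0: store L0 := 70 → M/I/I on L0; bus BusRdX; mem=8
  op16 P0: store L0 := 54 → M/I/I on L0; bus (none); mem=8
  op17 P2: load  L0 → S/I/S on L0; bus BusRd Flush; mem=54
  op18 P1: load  L4 → I/M/I on L4; bus (none); mem=60
  op19 P2: load  L4 → I/S/S on L4; bus BusRd Flush; mem=18
  op20 P1: store L1 := 44 → I/M/I on L1; bus BusRdX; mem=70
  op21 P1: store L4 := 99 → I/M/I on L4; bus BusRdX; mem=18
  op22 P2: load  L4 → I/S/S on L4; bus BusRd Flush; mem=99
  op23 P0: load  L2 → M/I/I on L2; bus (none); mem=70
  op24 P0: store L3 := 99 → M/I/I on L3; bus BusRdX; mem=94
  op25 P1: load  L4 → I/S/S on L4; bus (none); mem=99

memory[L3] = 94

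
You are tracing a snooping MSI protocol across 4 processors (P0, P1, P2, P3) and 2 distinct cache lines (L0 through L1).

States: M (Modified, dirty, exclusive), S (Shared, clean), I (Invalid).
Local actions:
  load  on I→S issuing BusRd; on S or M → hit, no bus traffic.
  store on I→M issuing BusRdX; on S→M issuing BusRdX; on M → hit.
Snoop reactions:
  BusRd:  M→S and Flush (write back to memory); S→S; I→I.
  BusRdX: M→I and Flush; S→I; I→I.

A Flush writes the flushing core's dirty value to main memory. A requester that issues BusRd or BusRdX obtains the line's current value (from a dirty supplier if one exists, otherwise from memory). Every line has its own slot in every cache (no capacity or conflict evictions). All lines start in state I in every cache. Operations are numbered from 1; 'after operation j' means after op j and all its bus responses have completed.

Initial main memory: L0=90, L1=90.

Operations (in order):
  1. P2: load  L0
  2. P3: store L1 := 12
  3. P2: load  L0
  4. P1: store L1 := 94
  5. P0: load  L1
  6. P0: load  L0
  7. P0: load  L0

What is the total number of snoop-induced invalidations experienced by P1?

  op1 P2: load  L0 → I/I/S/I on L0; bus BusRd; mem=90
  op2 P3: store L1 := 12 → I/I/I/M on L1; bus BusRdX; mem=90
  op3 P2: load  L0 → I/I/S/I on L0; bus (none); mem=90
  op4 P1: store L1 := 94 → I/M/I/I on L1; bus BusRdX Flush; mem=12
  op5 P0: load  L1 → S/S/I/I on L1; bus BusRd Flush; mem=94
  op6 P0: load  L0 → S/I/S/I on L0; bus BusRd; mem=90
  op7 P0: load  L0 → S/I/S/I on L0; bus (none); mem=90

invalidations = 0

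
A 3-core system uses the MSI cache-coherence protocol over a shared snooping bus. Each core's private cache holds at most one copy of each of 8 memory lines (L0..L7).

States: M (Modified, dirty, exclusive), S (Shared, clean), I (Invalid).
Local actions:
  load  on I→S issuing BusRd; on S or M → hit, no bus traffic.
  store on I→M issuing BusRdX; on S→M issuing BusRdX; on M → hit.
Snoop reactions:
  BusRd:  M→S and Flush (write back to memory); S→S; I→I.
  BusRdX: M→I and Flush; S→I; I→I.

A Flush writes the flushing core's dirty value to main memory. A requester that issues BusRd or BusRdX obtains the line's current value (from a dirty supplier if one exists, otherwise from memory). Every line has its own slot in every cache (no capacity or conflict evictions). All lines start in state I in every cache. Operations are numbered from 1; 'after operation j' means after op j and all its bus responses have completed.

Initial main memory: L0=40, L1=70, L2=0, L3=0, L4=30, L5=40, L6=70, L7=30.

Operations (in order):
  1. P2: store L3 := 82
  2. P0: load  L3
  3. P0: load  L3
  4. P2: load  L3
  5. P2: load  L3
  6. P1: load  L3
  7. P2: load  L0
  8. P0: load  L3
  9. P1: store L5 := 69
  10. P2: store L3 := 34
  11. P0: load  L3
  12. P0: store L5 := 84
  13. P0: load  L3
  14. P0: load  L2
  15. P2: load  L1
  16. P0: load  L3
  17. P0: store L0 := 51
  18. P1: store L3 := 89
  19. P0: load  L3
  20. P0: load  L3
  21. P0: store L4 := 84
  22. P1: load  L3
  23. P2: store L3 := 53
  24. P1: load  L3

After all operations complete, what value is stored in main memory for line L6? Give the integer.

memory[L6] = 70

step 1: P2: store L3 := 82  ⟶  IIM  (L3)  txn=BusRdX  M[L3]=0
step 2: P0: load  L3  ⟶  SIS  (L3)  txn=BusRd+Flush  M[L3]=82
step 3: P0: load  L3  ⟶  SIS  (L3)  txn=∅  M[L3]=82
step 4: P2: load  L3  ⟶  SIS  (L3)  txn=∅  M[L3]=82
step 5: P2: load  L3  ⟶  SIS  (L3)  txn=∅  M[L3]=82
step 6: P1: load  L3  ⟶  SSS  (L3)  txn=BusRd  M[L3]=82
step 7: P2: load  L0  ⟶  IIS  (L0)  txn=BusRd  M[L0]=40
step 8: P0: load  L3  ⟶  SSS  (L3)  txn=∅  M[L3]=82
step 9: P1: store L5 := 69  ⟶  IMI  (L5)  txn=BusRdX  M[L5]=40
step 10: P2: store L3 := 34  ⟶  IIM  (L3)  txn=BusRdX  M[L3]=82
step 11: P0: load  L3  ⟶  SIS  (L3)  txn=BusRd+Flush  M[L3]=34
step 12: P0: store L5 := 84  ⟶  MII  (L5)  txn=BusRdX+Flush  M[L5]=69
step 13: P0: load  L3  ⟶  SIS  (L3)  txn=∅  M[L3]=34
step 14: P0: load  L2  ⟶  SII  (L2)  txn=BusRd  M[L2]=0
step 15: P2: load  L1  ⟶  IIS  (L1)  txn=BusRd  M[L1]=70
step 16: P0: load  L3  ⟶  SIS  (L3)  txn=∅  M[L3]=34
step 17: P0: store L0 := 51  ⟶  MII  (L0)  txn=BusRdX  M[L0]=40
step 18: P1: store L3 := 89  ⟶  IMI  (L3)  txn=BusRdX  M[L3]=34
step 19: P0: load  L3  ⟶  SSI  (L3)  txn=BusRd+Flush  M[L3]=89
step 20: P0: load  L3  ⟶  SSI  (L3)  txn=∅  M[L3]=89
step 21: P0: store L4 := 84  ⟶  MII  (L4)  txn=BusRdX  M[L4]=30
step 22: P1: load  L3  ⟶  SSI  (L3)  txn=∅  M[L3]=89
step 23: P2: store L3 := 53  ⟶  IIM  (L3)  txn=BusRdX  M[L3]=89
step 24: P1: load  L3  ⟶  ISS  (L3)  txn=BusRd+Flush  M[L3]=53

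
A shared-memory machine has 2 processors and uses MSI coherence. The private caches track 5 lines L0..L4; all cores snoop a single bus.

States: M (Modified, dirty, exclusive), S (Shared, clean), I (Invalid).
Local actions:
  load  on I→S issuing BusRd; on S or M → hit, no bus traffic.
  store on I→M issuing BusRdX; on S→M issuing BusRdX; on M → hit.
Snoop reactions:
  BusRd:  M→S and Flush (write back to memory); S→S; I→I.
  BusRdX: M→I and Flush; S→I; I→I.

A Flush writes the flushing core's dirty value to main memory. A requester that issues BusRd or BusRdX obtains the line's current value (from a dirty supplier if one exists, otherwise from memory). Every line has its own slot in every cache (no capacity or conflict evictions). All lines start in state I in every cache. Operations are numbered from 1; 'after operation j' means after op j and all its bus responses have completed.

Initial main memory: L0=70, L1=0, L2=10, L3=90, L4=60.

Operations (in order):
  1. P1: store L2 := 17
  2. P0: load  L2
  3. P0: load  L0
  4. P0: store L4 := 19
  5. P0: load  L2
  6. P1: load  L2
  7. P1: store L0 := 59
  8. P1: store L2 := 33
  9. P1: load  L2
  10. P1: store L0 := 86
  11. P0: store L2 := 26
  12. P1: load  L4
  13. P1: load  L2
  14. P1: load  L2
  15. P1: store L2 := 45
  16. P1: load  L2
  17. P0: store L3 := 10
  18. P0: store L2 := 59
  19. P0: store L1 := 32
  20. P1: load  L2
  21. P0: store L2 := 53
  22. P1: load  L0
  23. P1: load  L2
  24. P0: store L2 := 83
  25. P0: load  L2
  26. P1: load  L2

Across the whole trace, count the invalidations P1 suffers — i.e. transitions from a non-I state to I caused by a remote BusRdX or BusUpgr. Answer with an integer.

1. P1: store L2 := 17  bus=[BusRdX]  L2: P0=I P1=M  mem[L2]=10
2. P0: load  L2  bus=[BusRd,Flush]  L2: P0=S P1=S  mem[L2]=17
3. P0: load  L0  bus=[BusRd]  L0: P0=S P1=I  mem[L0]=70
4. P0: store L4 := 19  bus=[BusRdX]  L4: P0=M P1=I  mem[L4]=60
5. P0: load  L2  bus=[-]  L2: P0=S P1=S  mem[L2]=17
6. P1: load  L2  bus=[-]  L2: P0=S P1=S  mem[L2]=17
7. P1: store L0 := 59  bus=[BusRdX]  L0: P0=I P1=M  mem[L0]=70
8. P1: store L2 := 33  bus=[BusRdX]  L2: P0=I P1=M  mem[L2]=17
9. P1: load  L2  bus=[-]  L2: P0=I P1=M  mem[L2]=17
10. P1: store L0 := 86  bus=[-]  L0: P0=I P1=M  mem[L0]=70
11. P0: store L2 := 26  bus=[BusRdX,Flush]  L2: P0=M P1=I  mem[L2]=33
12. P1: load  L4  bus=[BusRd,Flush]  L4: P0=S P1=S  mem[L4]=19
13. P1: load  L2  bus=[BusRd,Flush]  L2: P0=S P1=S  mem[L2]=26
14. P1: load  L2  bus=[-]  L2: P0=S P1=S  mem[L2]=26
15. P1: store L2 := 45  bus=[BusRdX]  L2: P0=I P1=M  mem[L2]=26
16. P1: load  L2  bus=[-]  L2: P0=I P1=M  mem[L2]=26
17. P0: store L3 := 10  bus=[BusRdX]  L3: P0=M P1=I  mem[L3]=90
18. P0: store L2 := 59  bus=[BusRdX,Flush]  L2: P0=M P1=I  mem[L2]=45
19. P0: store L1 := 32  bus=[BusRdX]  L1: P0=M P1=I  mem[L1]=0
20. P1: load  L2  bus=[BusRd,Flush]  L2: P0=S P1=S  mem[L2]=59
21. P0: store L2 := 53  bus=[BusRdX]  L2: P0=M P1=I  mem[L2]=59
22. P1: load  L0  bus=[-]  L0: P0=I P1=M  mem[L0]=70
23. P1: load  L2  bus=[BusRd,Flush]  L2: P0=S P1=S  mem[L2]=53
24. P0: store L2 := 83  bus=[BusRdX]  L2: P0=M P1=I  mem[L2]=53
25. P0: load  L2  bus=[-]  L2: P0=M P1=I  mem[L2]=53
26. P1: load  L2  bus=[BusRd,Flush]  L2: P0=S P1=S  mem[L2]=83

invalidations = 4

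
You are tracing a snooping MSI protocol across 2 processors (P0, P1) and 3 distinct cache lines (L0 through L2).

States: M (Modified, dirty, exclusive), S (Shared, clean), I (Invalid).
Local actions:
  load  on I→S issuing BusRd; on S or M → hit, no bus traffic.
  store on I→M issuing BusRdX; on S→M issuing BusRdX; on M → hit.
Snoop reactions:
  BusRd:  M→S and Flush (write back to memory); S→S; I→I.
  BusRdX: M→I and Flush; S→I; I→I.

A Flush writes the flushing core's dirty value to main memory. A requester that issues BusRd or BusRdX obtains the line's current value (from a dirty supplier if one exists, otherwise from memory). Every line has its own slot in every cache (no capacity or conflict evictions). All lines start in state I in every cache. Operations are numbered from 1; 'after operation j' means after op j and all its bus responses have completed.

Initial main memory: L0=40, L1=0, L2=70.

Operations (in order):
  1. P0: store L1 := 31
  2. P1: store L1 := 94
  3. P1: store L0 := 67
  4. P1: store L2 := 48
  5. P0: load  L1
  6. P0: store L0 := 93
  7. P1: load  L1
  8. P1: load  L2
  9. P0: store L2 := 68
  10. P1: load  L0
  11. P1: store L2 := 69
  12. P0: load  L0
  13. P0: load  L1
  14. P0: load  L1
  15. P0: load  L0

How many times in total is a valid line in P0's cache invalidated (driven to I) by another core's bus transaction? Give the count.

  op1 P0: store L1 := 31 → M/I on L1; bus BusRdX; mem=0
  op2 P1: store L1 := 94 → I/M on L1; bus BusRdX Flush; mem=31
  op3 P1: store L0 := 67 → I/M on L0; bus BusRdX; mem=40
  op4 P1: store L2 := 48 → I/M on L2; bus BusRdX; mem=70
  op5 P0: load  L1 → S/S on L1; bus BusRd Flush; mem=94
  op6 P0: store L0 := 93 → M/I on L0; bus BusRdX Flush; mem=67
  op7 P1: load  L1 → S/S on L1; bus (none); mem=94
  op8 P1: load  L2 → I/M on L2; bus (none); mem=70
  op9 P0: store L2 := 68 → M/I on L2; bus BusRdX Flush; mem=48
  op10 P1: load  L0 → S/S on L0; bus BusRd Flush; mem=93
  op11 P1: store L2 := 69 → I/M on L2; bus BusRdX Flush; mem=68
  op12 P0: load  L0 → S/S on L0; bus (none); mem=93
  op13 P0: load  L1 → S/S on L1; bus (none); mem=94
  op14 P0: load  L1 → S/S on L1; bus (none); mem=94
  op15 P0: load  L0 → S/S on L0; bus (none); mem=93

invalidations = 2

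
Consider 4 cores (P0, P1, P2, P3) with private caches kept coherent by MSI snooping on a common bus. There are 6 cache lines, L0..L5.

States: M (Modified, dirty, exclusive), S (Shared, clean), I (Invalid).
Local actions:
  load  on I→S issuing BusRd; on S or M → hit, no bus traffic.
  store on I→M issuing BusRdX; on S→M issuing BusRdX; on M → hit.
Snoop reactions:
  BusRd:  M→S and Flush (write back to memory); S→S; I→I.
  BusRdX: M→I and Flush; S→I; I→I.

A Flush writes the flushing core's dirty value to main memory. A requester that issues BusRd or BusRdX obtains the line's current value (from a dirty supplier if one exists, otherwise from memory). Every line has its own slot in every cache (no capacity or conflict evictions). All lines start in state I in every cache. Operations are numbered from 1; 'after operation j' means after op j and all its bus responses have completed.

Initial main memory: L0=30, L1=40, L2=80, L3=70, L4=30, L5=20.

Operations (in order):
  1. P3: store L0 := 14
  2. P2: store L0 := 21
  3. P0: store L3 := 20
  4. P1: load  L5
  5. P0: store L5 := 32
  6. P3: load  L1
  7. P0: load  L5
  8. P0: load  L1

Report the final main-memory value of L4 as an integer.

memory[L4] = 30

step 1: P3: store L0 := 14  ⟶  IIIM  (L0)  txn=BusRdX  M[L0]=30
step 2: P2: store L0 := 21  ⟶  IIMI  (L0)  txn=BusRdX+Flush  M[L0]=14
step 3: P0: store L3 := 20  ⟶  MIII  (L3)  txn=BusRdX  M[L3]=70
step 4: P1: load  L5  ⟶  ISII  (L5)  txn=BusRd  M[L5]=20
step 5: P0: store L5 := 32  ⟶  MIII  (L5)  txn=BusRdX  M[L5]=20
step 6: P3: load  L1  ⟶  IIIS  (L1)  txn=BusRd  M[L1]=40
step 7: P0: load  L5  ⟶  MIII  (L5)  txn=∅  M[L5]=20
step 8: P0: load  L1  ⟶  SIIS  (L1)  txn=BusRd  M[L1]=40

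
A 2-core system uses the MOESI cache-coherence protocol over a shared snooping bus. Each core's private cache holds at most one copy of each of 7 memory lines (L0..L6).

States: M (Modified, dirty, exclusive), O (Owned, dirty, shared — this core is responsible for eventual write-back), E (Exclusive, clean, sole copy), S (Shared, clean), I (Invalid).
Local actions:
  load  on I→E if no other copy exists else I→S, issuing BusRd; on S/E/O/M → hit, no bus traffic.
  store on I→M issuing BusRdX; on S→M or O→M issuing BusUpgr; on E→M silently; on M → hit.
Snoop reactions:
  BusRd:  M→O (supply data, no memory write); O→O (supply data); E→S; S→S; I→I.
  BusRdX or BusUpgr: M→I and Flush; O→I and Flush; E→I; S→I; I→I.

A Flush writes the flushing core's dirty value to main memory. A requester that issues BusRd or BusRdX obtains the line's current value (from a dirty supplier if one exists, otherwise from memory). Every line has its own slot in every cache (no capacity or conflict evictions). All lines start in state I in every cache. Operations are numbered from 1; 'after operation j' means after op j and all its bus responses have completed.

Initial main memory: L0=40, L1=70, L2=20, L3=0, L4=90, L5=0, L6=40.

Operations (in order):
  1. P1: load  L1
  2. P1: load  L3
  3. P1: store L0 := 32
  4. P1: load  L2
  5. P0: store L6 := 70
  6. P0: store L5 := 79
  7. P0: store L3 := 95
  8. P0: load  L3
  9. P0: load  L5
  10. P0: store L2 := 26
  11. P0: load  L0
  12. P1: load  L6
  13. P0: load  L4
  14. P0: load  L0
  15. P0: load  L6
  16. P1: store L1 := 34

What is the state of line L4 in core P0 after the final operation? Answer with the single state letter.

step 1: P1: load  L1  ⟶  IE  (L1)  txn=BusRd  M[L1]=70
step 2: P1: load  L3  ⟶  IE  (L3)  txn=BusRd  M[L3]=0
step 3: P1: store L0 := 32  ⟶  IM  (L0)  txn=BusRdX  M[L0]=40
step 4: P1: load  L2  ⟶  IE  (L2)  txn=BusRd  M[L2]=20
step 5: P0: store L6 := 70  ⟶  MI  (L6)  txn=BusRdX  M[L6]=40
step 6: P0: store L5 := 79  ⟶  MI  (L5)  txn=BusRdX  M[L5]=0
step 7: P0: store L3 := 95  ⟶  MI  (L3)  txn=BusRdX  M[L3]=0
step 8: P0: load  L3  ⟶  MI  (L3)  txn=∅  M[L3]=0
step 9: P0: load  L5  ⟶  MI  (L5)  txn=∅  M[L5]=0
step 10: P0: store L2 := 26  ⟶  MI  (L2)  txn=BusRdX  M[L2]=20
step 11: P0: load  L0  ⟶  SO  (L0)  txn=BusRd  M[L0]=40
step 12: P1: load  L6  ⟶  OS  (L6)  txn=BusRd  M[L6]=40
step 13: P0: load  L4  ⟶  EI  (L4)  txn=BusRd  M[L4]=90
step 14: P0: load  L0  ⟶  SO  (L0)  txn=∅  M[L0]=40
step 15: P0: load  L6  ⟶  OS  (L6)  txn=∅  M[L6]=40
step 16: P1: store L1 := 34  ⟶  IM  (L1)  txn=∅  M[L1]=70

state = E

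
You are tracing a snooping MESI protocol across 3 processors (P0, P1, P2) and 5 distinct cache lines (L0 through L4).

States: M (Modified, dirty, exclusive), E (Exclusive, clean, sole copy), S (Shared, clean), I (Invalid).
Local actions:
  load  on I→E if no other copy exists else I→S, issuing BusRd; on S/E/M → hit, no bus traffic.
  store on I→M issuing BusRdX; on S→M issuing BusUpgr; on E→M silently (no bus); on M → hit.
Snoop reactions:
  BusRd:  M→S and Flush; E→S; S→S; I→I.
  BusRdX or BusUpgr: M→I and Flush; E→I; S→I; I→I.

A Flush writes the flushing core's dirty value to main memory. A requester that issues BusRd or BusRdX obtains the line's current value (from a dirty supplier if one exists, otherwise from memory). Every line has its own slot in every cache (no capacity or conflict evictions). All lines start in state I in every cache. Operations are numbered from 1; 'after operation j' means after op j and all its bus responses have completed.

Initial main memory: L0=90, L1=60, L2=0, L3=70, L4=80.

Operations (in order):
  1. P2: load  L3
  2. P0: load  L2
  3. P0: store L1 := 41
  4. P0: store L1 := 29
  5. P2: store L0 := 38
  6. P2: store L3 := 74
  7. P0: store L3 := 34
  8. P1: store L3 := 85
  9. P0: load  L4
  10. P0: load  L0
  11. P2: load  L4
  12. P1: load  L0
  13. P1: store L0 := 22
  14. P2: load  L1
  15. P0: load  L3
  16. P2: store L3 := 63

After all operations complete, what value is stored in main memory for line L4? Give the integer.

[1] P2: load  L3 | P0:I, P1:I, P2:E(70) | bus: BusRd
[2] P0: load  L2 | P0:E(0), P1:I, P2:I | bus: BusRd
[3] P0: store L1 := 41 | P0:M(41), P1:I, P2:I | bus: BusRdX
[4] P0: store L1 := 29 | P0:M(29), P1:I, P2:I | bus: none
[5] P2: store L0 := 38 | P0:I, P1:I, P2:M(38) | bus: BusRdX
[6] P2: store L3 := 74 | P0:I, P1:I, P2:M(74) | bus: none
[7] P0: store L3 := 34 | P0:M(34), P1:I, P2:I | bus: BusRdX,Flush
[8] P1: store L3 := 85 | P0:I, P1:M(85), P2:I | bus: BusRdX,Flush
[9] P0: load  L4 | P0:E(80), P1:I, P2:I | bus: BusRd
[10] P0: load  L0 | P0:S(38), P1:I, P2:S(38) | bus: BusRd,Flush
[11] P2: load  L4 | P0:S(80), P1:I, P2:S(80) | bus: BusRd
[12] P1: load  L0 | P0:S(38), P1:S(38), P2:S(38) | bus: BusRd
[13] P1: store L0 := 22 | P0:I, P1:M(22), P2:I | bus: BusUpgr
[14] P2: load  L1 | P0:S(29), P1:I, P2:S(29) | bus: BusRd,Flush
[15] P0: load  L3 | P0:S(85), P1:S(85), P2:I | bus: BusRd,Flush
[16] P2: store L3 := 63 | P0:I, P1:I, P2:M(63) | bus: BusRdX

memory[L4] = 80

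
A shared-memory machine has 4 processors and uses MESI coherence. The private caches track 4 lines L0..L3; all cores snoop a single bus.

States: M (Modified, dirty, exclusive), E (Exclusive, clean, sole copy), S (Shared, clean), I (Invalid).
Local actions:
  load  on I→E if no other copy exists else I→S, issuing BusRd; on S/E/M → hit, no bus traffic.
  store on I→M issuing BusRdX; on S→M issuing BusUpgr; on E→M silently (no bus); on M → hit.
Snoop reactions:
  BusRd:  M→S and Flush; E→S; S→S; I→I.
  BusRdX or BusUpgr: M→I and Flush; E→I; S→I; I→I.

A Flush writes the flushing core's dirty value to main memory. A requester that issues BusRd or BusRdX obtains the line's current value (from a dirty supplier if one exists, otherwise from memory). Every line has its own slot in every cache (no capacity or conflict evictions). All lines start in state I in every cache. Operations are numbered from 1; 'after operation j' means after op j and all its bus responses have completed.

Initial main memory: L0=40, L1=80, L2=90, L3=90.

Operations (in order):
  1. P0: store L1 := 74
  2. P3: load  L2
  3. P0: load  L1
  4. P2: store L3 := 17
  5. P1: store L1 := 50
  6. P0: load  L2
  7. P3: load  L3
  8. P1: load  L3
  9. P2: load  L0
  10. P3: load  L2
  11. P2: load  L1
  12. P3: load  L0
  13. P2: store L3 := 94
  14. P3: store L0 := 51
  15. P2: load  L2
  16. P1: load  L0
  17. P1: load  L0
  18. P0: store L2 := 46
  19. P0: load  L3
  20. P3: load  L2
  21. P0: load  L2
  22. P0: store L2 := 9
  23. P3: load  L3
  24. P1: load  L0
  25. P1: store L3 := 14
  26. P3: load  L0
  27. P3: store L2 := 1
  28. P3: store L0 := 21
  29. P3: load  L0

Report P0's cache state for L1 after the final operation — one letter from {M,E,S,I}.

state = I

  op1 P0: store L1 := 74 → M/I/I/I on L1; bus BusRdX; mem=80
  op2 P3: load  L2 → I/I/I/E on L2; bus BusRd; mem=90
  op3 P0: load  L1 → M/I/I/I on L1; bus (none); mem=80
  op4 P2: store L3 := 17 → I/I/M/I on L3; bus BusRdX; mem=90
  op5 P1: store L1 := 50 → I/M/I/I on L1; bus BusRdX Flush; mem=74
  op6 P0: load  L2 → S/I/I/S on L2; bus BusRd; mem=90
  op7 P3: load  L3 → I/I/S/S on L3; bus BusRd Flush; mem=17
  op8 P1: load  L3 → I/S/S/S on L3; bus BusRd; mem=17
  op9 P2: load  L0 → I/I/E/I on L0; bus BusRd; mem=40
  op10 P3: load  L2 → S/I/I/S on L2; bus (none); mem=90
  op11 P2: load  L1 → I/S/S/I on L1; bus BusRd Flush; mem=50
  op12 P3: load  L0 → I/I/S/S on L0; bus BusRd; mem=40
  op13 P2: store L3 := 94 → I/I/M/I on L3; bus BusUpgr; mem=17
  op14 P3: store L0 := 51 → I/I/I/M on L0; bus BusUpgr; mem=40
  op15 P2: load  L2 → S/I/S/S on L2; bus BusRd; mem=90
  op16 P1: load  L0 → I/S/I/S on L0; bus BusRd Flush; mem=51
  op17 P1: load  L0 → I/S/I/S on L0; bus (none); mem=51
  op18 P0: store L2 := 46 → M/I/I/I on L2; bus BusUpgr; mem=90
  op19 P0: load  L3 → S/I/S/I on L3; bus BusRd Flush; mem=94
  op20 P3: load  L2 → S/I/I/S on L2; bus BusRd Flush; mem=46
  op21 P0: load  L2 → S/I/I/S on L2; bus (none); mem=46
  op22 P0: store L2 := 9 → M/I/I/I on L2; bus BusUpgr; mem=46
  op23 P3: load  L3 → S/I/S/S on L3; bus BusRd; mem=94
  op24 P1: load  L0 → I/S/I/S on L0; bus (none); mem=51
  op25 P1: store L3 := 14 → I/M/I/I on L3; bus BusRdX; mem=94
  op26 P3: load  L0 → I/S/I/S on L0; bus (none); mem=51
  op27 P3: store L2 := 1 → I/I/I/M on L2; bus BusRdX Flush; mem=9
  op28 P3: store L0 := 21 → I/I/I/M on L0; bus BusUpgr; mem=51
  op29 P3: load  L0 → I/I/I/M on L0; bus (none); mem=51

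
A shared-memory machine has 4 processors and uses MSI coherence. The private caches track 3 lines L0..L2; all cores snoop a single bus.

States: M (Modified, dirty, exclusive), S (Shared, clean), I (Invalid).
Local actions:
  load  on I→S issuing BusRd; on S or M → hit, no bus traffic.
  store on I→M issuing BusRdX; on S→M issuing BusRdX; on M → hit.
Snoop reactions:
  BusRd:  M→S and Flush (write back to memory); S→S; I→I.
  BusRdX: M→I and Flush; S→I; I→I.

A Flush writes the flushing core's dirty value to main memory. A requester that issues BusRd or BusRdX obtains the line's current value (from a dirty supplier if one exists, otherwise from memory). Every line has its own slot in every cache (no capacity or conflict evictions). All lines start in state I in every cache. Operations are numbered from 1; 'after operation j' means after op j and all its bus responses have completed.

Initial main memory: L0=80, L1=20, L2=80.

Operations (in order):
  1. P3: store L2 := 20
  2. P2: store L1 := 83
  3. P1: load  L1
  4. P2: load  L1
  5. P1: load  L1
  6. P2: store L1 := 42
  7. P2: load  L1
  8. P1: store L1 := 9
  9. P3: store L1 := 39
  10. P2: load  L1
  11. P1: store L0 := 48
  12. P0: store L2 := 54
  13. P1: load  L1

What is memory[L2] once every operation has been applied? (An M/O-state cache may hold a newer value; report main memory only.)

memory[L2] = 20

1. P3: store L2 := 20  bus=[BusRdX]  L2: P0=I P1=I P2=I P3=M  mem[L2]=80
2. P2: store L1 := 83  bus=[BusRdX]  L1: P0=I P1=I P2=M P3=I  mem[L1]=20
3. P1: load  L1  bus=[BusRd,Flush]  L1: P0=I P1=S P2=S P3=I  mem[L1]=83
4. P2: load  L1  bus=[-]  L1: P0=I P1=S P2=S P3=I  mem[L1]=83
5. P1: load  L1  bus=[-]  L1: P0=I P1=S P2=S P3=I  mem[L1]=83
6. P2: store L1 := 42  bus=[BusRdX]  L1: P0=I P1=I P2=M P3=I  mem[L1]=83
7. P2: load  L1  bus=[-]  L1: P0=I P1=I P2=M P3=I  mem[L1]=83
8. P1: store L1 := 9  bus=[BusRdX,Flush]  L1: P0=I P1=M P2=I P3=I  mem[L1]=42
9. P3: store L1 := 39  bus=[BusRdX,Flush]  L1: P0=I P1=I P2=I P3=M  mem[L1]=9
10. P2: load  L1  bus=[BusRd,Flush]  L1: P0=I P1=I P2=S P3=S  mem[L1]=39
11. P1: store L0 := 48  bus=[BusRdX]  L0: P0=I P1=M P2=I P3=I  mem[L0]=80
12. P0: store L2 := 54  bus=[BusRdX,Flush]  L2: P0=M P1=I P2=I P3=I  mem[L2]=20
13. P1: load  L1  bus=[BusRd]  L1: P0=I P1=S P2=S P3=S  mem[L1]=39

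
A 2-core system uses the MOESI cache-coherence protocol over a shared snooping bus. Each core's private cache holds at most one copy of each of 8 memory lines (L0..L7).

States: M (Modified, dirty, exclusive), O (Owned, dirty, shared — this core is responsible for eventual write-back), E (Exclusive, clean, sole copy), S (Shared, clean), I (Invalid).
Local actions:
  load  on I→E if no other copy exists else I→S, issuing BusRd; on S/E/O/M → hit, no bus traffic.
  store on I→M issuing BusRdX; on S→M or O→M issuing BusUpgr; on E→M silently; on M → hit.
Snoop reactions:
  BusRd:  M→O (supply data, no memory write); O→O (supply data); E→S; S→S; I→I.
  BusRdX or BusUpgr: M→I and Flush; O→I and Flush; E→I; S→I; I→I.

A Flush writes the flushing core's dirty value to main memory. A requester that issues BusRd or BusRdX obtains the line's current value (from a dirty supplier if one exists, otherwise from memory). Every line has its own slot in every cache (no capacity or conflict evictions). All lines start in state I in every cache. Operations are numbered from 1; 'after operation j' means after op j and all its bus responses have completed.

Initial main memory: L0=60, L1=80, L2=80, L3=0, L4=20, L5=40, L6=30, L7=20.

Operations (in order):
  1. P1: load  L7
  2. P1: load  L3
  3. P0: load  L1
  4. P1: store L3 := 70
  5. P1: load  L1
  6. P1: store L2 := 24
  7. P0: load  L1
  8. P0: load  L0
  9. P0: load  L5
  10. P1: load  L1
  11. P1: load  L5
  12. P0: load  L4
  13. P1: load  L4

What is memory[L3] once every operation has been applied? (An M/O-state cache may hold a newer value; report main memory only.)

step 1: P1: load  L7  ⟶  IE  (L7)  txn=BusRd  M[L7]=20
step 2: P1: load  L3  ⟶  IE  (L3)  txn=BusRd  M[L3]=0
step 3: P0: load  L1  ⟶  EI  (L1)  txn=BusRd  M[L1]=80
step 4: P1: store L3 := 70  ⟶  IM  (L3)  txn=∅  M[L3]=0
step 5: P1: load  L1  ⟶  SS  (L1)  txn=BusRd  M[L1]=80
step 6: P1: store L2 := 24  ⟶  IM  (L2)  txn=BusRdX  M[L2]=80
step 7: P0: load  L1  ⟶  SS  (L1)  txn=∅  M[L1]=80
step 8: P0: load  L0  ⟶  EI  (L0)  txn=BusRd  M[L0]=60
step 9: P0: load  L5  ⟶  EI  (L5)  txn=BusRd  M[L5]=40
step 10: P1: load  L1  ⟶  SS  (L1)  txn=∅  M[L1]=80
step 11: P1: load  L5  ⟶  SS  (L5)  txn=BusRd  M[L5]=40
step 12: P0: load  L4  ⟶  EI  (L4)  txn=BusRd  M[L4]=20
step 13: P1: load  L4  ⟶  SS  (L4)  txn=BusRd  M[L4]=20

memory[L3] = 0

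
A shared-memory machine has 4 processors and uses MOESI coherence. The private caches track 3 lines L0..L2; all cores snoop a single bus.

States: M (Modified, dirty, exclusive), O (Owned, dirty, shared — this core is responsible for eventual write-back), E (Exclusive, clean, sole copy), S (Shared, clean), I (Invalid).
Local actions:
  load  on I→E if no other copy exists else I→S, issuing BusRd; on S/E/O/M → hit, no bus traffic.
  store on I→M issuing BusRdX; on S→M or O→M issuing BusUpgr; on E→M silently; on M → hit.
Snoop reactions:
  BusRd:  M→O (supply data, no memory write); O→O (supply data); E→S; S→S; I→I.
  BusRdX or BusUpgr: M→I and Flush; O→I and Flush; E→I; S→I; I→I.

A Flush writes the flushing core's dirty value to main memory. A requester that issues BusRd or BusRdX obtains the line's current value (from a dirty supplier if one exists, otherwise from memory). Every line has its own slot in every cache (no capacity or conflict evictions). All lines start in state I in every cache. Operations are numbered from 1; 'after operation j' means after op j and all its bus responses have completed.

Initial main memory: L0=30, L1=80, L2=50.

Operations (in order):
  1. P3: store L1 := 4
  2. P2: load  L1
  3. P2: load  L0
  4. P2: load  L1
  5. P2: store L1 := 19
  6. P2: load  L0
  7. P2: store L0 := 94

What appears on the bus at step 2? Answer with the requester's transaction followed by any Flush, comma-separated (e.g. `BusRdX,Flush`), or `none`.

step 1: P3: store L1 := 4  ⟶  IIIM  (L1)  txn=BusRdX  M[L1]=80
step 2: P2: load  L1  ⟶  IISO  (L1)  txn=BusRd  M[L1]=80
step 3: P2: load  L0  ⟶  IIEI  (L0)  txn=BusRd  M[L0]=30
step 4: P2: load  L1  ⟶  IISO  (L1)  txn=∅  M[L1]=80
step 5: P2: store L1 := 19  ⟶  IIMI  (L1)  txn=BusUpgr+Flush  M[L1]=4
step 6: P2: load  L0  ⟶  IIEI  (L0)  txn=∅  M[L0]=30
step 7: P2: store L0 := 94  ⟶  IIMI  (L0)  txn=∅  M[L0]=30

bus = BusRd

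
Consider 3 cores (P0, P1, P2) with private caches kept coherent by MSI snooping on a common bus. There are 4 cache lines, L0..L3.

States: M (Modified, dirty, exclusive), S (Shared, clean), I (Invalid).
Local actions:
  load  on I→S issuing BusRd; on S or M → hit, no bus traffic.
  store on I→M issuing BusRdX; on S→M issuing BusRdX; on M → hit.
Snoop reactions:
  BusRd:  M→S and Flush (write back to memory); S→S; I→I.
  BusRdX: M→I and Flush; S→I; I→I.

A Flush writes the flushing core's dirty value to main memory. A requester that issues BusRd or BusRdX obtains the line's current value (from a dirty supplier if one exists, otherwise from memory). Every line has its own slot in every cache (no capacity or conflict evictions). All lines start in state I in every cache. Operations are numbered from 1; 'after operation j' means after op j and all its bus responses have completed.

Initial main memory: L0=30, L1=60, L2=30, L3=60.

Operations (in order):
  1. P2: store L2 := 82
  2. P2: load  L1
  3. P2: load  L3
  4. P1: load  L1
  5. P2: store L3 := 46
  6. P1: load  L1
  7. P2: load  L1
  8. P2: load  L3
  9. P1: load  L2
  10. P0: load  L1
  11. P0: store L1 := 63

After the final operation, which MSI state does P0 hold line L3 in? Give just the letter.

step 1: P2: store L2 := 82  ⟶  IIM  (L2)  txn=BusRdX  M[L2]=30
step 2: P2: load  L1  ⟶  IIS  (L1)  txn=BusRd  M[L1]=60
step 3: P2: load  L3  ⟶  IIS  (L3)  txn=BusRd  M[L3]=60
step 4: P1: load  L1  ⟶  ISS  (L1)  txn=BusRd  M[L1]=60
step 5: P2: store L3 := 46  ⟶  IIM  (L3)  txn=BusRdX  M[L3]=60
step 6: P1: load  L1  ⟶  ISS  (L1)  txn=∅  M[L1]=60
step 7: P2: load  L1  ⟶  ISS  (L1)  txn=∅  M[L1]=60
step 8: P2: load  L3  ⟶  IIM  (L3)  txn=∅  M[L3]=60
step 9: P1: load  L2  ⟶  ISS  (L2)  txn=BusRd+Flush  M[L2]=82
step 10: P0: load  L1  ⟶  SSS  (L1)  txn=BusRd  M[L1]=60
step 11: P0: store L1 := 63  ⟶  MII  (L1)  txn=BusRdX  M[L1]=60

state = I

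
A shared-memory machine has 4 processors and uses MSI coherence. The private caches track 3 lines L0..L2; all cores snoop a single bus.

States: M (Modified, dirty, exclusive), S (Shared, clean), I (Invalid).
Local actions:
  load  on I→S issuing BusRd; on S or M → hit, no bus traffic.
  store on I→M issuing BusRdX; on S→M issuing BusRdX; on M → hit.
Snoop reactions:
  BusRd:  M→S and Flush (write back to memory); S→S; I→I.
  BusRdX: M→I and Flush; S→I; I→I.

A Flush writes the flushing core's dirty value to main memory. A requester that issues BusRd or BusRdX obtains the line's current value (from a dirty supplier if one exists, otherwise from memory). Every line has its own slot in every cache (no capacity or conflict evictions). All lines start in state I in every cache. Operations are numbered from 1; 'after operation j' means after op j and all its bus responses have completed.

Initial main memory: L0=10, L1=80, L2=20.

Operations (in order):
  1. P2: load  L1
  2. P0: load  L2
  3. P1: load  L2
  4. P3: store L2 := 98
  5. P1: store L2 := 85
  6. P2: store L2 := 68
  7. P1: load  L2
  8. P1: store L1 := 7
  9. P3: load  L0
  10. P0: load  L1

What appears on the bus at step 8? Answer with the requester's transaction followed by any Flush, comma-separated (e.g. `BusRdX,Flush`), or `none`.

bus = BusRdX

step 1: P2: load  L1  ⟶  IISI  (L1)  txn=BusRd  M[L1]=80
step 2: P0: load  L2  ⟶  SIII  (L2)  txn=BusRd  M[L2]=20
step 3: P1: load  L2  ⟶  SSII  (L2)  txn=BusRd  M[L2]=20
step 4: P3: store L2 := 98  ⟶  IIIM  (L2)  txn=BusRdX  M[L2]=20
step 5: P1: store L2 := 85  ⟶  IMII  (L2)  txn=BusRdX+Flush  M[L2]=98
step 6: P2: store L2 := 68  ⟶  IIMI  (L2)  txn=BusRdX+Flush  M[L2]=85
step 7: P1: load  L2  ⟶  ISSI  (L2)  txn=BusRd+Flush  M[L2]=68
step 8: P1: store L1 := 7  ⟶  IMII  (L1)  txn=BusRdX  M[L1]=80
step 9: P3: load  L0  ⟶  IIIS  (L0)  txn=BusRd  M[L0]=10
step 10: P0: load  L1  ⟶  SSII  (L1)  txn=BusRd+Flush  M[L1]=7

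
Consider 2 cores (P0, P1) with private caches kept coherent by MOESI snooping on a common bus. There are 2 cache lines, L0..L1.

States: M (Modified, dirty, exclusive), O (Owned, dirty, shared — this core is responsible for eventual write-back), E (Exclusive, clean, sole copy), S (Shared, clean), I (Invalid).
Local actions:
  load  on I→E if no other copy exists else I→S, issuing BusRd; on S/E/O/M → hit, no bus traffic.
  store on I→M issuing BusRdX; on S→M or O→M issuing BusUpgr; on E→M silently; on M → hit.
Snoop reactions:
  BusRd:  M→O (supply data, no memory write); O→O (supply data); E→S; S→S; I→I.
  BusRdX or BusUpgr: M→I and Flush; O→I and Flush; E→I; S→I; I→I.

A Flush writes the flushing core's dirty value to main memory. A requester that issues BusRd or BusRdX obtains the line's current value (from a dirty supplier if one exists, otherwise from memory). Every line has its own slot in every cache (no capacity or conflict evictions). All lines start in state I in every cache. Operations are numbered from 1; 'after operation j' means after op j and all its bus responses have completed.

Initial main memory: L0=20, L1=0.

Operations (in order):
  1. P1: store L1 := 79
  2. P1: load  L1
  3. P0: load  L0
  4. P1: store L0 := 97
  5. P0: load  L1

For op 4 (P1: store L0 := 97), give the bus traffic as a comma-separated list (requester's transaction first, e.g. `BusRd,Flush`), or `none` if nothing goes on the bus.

bus = BusRdX

1. P1: store L1 := 79  bus=[BusRdX]  L1: P0=I P1=M  mem[L1]=0
2. P1: load  L1  bus=[-]  L1: P0=I P1=M  mem[L1]=0
3. P0: load  L0  bus=[BusRd]  L0: P0=E P1=I  mem[L0]=20
4. P1: store L0 := 97  bus=[BusRdX]  L0: P0=I P1=M  mem[L0]=20
5. P0: load  L1  bus=[BusRd]  L1: P0=S P1=O  mem[L1]=0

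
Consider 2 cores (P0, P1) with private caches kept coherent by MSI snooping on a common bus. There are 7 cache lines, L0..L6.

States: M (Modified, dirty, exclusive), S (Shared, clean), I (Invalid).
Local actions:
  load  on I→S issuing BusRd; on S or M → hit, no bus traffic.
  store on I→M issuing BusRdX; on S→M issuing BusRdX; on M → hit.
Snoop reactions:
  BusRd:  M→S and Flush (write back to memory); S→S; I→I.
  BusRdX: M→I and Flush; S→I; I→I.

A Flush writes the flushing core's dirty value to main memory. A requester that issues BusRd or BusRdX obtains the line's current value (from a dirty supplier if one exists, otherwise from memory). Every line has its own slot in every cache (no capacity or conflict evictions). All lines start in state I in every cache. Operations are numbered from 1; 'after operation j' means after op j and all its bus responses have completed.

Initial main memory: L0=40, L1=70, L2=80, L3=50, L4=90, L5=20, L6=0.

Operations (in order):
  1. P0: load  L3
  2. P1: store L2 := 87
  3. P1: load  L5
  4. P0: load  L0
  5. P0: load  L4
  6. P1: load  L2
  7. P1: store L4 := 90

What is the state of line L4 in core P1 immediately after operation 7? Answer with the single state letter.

  op1 P0: load  L3 → S/I on L3; bus BusRd; mem=50
  op2 P1: store L2 := 87 → I/M on L2; bus BusRdX; mem=80
  op3 P1: load  L5 → I/S on L5; bus BusRd; mem=20
  op4 P0: load  L0 → S/I on L0; bus BusRd; mem=40
  op5 P0: load  L4 → S/I on L4; bus BusRd; mem=90
  op6 P1: load  L2 → I/M on L2; bus (none); mem=80
  op7 P1: store L4 := 90 → I/M on L4; bus BusRdX; mem=90

state = M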